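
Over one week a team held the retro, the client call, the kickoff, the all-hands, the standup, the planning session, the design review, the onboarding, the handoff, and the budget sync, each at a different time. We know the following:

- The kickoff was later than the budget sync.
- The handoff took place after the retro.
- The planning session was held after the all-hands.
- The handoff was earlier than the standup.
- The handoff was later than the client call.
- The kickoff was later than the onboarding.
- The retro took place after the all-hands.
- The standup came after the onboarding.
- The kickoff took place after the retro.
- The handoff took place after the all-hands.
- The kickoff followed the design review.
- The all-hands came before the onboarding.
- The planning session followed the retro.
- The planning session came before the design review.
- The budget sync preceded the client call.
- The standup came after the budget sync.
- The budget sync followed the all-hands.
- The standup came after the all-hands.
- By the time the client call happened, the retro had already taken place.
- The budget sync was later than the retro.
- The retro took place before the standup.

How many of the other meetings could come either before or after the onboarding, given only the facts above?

Forced before the onboarding: the all-hands; forced after the onboarding: the kickoff and the standup.
That leaves the budget sync, the client call, the design review, the handoff, the planning session, and the retro with no forced order relative to the onboarding — 6.

6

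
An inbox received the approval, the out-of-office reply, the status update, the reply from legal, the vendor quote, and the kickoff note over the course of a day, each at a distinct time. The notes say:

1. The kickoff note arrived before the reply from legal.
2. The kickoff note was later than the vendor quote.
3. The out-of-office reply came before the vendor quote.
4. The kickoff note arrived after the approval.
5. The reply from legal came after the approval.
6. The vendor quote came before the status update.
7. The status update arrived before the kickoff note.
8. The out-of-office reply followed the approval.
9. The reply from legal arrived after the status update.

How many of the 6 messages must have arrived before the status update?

3

Directly stated before the status update: the vendor quote.
The approval reaches the status update via the approval → the out-of-office reply → the vendor quote → the status update.
The out-of-office reply reaches the status update via the out-of-office reply → the vendor quote → the status update.
That's the approval, the out-of-office reply, and the vendor quote — 3 in all.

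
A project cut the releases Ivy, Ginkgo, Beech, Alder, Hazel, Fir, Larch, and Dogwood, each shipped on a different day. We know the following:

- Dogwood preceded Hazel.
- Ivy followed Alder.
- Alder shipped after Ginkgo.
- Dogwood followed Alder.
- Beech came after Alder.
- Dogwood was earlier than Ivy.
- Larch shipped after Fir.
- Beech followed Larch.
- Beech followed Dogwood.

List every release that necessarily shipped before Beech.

Directly stated before Beech: Alder, Dogwood, and Larch.
Fir reaches Beech via Fir → Larch → Beech.
Ginkgo reaches Beech via Ginkgo → Alder → Beech.
No chain forces Hazel (or any of the others) ahead of Beech.

Alder, Dogwood, Fir, Ginkgo, Larch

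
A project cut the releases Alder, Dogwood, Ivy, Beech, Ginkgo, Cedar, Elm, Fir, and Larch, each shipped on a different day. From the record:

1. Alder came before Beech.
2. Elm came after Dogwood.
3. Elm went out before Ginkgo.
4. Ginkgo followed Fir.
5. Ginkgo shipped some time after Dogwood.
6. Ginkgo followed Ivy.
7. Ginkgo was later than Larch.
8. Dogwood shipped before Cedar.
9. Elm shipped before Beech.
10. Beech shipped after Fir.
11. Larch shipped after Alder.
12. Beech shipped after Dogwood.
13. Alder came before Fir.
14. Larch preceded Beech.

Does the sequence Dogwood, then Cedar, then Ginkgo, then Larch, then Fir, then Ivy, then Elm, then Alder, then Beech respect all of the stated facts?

no

The constraints require Elm before Ginkgo, but in the proposed sequence Ginkgo appears ahead of Elm. That one violation is enough.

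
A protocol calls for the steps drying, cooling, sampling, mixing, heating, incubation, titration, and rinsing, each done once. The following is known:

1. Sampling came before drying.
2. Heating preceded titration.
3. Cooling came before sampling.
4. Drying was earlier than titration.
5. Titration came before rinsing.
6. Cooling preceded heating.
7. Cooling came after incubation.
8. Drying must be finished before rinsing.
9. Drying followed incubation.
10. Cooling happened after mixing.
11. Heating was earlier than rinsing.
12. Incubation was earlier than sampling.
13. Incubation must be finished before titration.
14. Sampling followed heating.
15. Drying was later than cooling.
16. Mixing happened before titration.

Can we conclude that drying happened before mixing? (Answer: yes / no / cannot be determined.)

Tracing the constraints gives mixing → cooling → drying, so mixing must come before drying.
That means drying cannot be before mixing.

no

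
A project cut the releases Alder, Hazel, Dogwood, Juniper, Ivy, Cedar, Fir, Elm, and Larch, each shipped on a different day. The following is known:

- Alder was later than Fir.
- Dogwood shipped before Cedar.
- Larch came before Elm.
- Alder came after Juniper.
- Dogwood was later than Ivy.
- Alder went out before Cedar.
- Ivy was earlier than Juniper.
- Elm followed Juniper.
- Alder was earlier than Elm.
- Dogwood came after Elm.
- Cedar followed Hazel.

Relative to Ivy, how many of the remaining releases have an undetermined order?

3

Forced after Ivy: Alder, Cedar, Dogwood, Elm, and Juniper.
That leaves Fir, Hazel, and Larch with no forced order relative to Ivy — 3.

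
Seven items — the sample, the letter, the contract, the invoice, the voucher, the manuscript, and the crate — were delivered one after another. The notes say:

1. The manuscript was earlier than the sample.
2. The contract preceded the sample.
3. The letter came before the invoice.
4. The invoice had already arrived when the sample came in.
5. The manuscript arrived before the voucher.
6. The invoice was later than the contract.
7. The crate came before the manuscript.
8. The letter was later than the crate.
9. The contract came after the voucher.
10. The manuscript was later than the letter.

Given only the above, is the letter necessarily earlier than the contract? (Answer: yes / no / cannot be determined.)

yes

Chain the constraints: the letter → the manuscript → the voucher → the contract. Each link is directly stated, so the letter comes before the contract.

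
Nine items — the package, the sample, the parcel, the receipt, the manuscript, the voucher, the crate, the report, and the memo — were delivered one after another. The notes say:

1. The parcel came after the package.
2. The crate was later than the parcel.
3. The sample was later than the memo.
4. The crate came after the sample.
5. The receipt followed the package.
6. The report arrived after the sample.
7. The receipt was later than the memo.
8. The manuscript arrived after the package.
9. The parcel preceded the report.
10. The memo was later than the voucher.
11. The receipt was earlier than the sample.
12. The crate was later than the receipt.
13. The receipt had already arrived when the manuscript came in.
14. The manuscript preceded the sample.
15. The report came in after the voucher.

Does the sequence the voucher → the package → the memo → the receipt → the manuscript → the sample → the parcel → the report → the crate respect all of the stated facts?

yes

Check each stated constraint against the proposed order — e.g. the receipt is ahead of the crate; the voucher is ahead of the report. Every pair is in the required order; nothing is violated.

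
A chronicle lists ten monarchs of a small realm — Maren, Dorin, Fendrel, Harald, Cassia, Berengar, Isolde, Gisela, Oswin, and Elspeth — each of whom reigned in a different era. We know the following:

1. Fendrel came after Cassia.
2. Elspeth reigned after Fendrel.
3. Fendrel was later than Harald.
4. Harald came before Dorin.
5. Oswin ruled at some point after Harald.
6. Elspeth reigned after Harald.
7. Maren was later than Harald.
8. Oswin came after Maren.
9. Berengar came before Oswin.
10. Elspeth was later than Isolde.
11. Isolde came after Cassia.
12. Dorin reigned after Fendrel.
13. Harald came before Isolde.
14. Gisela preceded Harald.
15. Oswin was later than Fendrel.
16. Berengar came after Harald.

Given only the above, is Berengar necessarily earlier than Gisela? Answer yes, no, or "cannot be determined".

no

Tracing the constraints gives Gisela → Harald → Berengar, so Gisela must come before Berengar.
That means Berengar cannot be before Gisela.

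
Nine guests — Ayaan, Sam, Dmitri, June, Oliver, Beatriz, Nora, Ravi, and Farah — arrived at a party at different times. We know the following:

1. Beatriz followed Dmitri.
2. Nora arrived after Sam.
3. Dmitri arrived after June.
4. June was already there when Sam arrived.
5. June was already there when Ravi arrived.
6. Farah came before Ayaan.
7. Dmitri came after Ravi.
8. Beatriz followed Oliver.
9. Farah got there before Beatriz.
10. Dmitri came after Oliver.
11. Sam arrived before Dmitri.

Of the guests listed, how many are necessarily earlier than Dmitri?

4

Directly stated before Dmitri: June, Oliver, Ravi, and Sam.
That's June, Oliver, Ravi, and Sam — 4 in all.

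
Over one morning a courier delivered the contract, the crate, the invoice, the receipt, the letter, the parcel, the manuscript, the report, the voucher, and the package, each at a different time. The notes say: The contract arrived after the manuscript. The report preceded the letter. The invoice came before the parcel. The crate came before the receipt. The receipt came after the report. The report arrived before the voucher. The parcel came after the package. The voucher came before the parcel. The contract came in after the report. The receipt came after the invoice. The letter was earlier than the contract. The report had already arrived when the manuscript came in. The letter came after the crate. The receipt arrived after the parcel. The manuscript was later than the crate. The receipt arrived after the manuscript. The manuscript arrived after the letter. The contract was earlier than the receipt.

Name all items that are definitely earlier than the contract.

the crate, the letter, the manuscript, the report

Directly stated before the contract: the letter, the manuscript, and the report.
The crate reaches the contract via the crate → the manuscript → the contract.
No chain forces the package (or any of the others) ahead of the contract.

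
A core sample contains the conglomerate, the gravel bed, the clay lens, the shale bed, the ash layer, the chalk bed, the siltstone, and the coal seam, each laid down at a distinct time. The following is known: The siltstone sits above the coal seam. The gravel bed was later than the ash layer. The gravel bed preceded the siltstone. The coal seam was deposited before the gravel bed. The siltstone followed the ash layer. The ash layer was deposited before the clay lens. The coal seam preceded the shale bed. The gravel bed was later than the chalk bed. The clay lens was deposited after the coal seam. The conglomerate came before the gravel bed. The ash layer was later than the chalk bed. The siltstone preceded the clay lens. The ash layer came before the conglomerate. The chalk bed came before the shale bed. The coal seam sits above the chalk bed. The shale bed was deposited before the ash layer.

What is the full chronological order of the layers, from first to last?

The constraints fix every adjacent pair, so only one ordering works:
the chalk bed → the coal seam → the shale bed → the ash layer → the conglomerate → the gravel bed → the siltstone → the clay lens.

the chalk bed, the coal seam, the shale bed, the ash layer, the conglomerate, the gravel bed, the siltstone, the clay lens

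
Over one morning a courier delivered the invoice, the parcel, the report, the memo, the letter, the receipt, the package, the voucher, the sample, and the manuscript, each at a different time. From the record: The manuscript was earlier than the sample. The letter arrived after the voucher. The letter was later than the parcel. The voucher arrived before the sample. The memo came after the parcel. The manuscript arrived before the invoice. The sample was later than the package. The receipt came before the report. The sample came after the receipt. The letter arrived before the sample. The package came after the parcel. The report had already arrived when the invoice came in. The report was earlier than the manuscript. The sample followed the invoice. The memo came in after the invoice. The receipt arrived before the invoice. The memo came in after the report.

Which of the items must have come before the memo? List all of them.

the invoice, the manuscript, the parcel, the receipt, the report

Directly stated before the memo: the invoice, the parcel, and the report.
The manuscript reaches the memo via the manuscript → the invoice → the memo.
The receipt reaches the memo via the receipt → the invoice → the memo.
No chain forces the package (or any of the others) ahead of the memo.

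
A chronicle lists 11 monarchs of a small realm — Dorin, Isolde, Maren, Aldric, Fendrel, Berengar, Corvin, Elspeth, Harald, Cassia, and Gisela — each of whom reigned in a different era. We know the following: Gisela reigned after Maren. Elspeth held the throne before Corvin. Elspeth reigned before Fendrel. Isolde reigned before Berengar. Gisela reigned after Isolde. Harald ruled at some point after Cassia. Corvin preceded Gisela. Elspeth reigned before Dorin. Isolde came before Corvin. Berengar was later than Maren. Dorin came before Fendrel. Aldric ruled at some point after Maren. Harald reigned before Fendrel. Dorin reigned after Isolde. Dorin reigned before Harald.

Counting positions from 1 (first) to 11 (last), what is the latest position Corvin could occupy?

Corvin must come before Gisela — 1 ruler forced after them.
Everything else can be placed before Corvin in some valid order, so Corvin can sit as late as position 11 − 1 = 10.

10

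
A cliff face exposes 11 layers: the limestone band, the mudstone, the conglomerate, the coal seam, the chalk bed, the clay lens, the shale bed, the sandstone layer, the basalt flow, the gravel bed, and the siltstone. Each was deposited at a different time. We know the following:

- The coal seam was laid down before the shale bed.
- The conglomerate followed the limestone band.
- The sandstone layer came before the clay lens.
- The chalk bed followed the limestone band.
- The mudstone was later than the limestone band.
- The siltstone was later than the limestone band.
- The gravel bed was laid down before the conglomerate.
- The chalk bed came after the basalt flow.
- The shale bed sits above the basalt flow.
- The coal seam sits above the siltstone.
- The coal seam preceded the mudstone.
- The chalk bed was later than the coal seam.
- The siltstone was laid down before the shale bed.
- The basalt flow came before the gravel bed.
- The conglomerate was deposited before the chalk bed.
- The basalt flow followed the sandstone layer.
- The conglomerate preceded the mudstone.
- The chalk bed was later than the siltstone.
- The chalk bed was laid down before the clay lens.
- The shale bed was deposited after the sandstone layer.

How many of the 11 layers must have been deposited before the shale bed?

5

Directly stated before the shale bed: the basalt flow, the coal seam, the sandstone layer, and the siltstone.
The limestone band reaches the shale bed via the limestone band → the siltstone → the shale bed.
That's the basalt flow, the coal seam, the limestone band, the sandstone layer, and the siltstone — 5 in all.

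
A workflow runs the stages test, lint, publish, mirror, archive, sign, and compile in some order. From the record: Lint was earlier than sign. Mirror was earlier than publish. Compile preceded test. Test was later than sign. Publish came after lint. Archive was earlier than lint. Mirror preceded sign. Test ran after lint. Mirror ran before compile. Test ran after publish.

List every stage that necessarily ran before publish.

Directly stated before publish: lint and mirror.
Archive reaches publish via archive → lint → publish.

archive, lint, mirror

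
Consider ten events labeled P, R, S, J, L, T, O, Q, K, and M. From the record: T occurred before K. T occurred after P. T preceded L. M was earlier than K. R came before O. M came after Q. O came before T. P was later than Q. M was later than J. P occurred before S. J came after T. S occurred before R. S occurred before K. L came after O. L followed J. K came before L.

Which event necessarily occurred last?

L

Every other event has a chain of constraints placing it before L, so L is last.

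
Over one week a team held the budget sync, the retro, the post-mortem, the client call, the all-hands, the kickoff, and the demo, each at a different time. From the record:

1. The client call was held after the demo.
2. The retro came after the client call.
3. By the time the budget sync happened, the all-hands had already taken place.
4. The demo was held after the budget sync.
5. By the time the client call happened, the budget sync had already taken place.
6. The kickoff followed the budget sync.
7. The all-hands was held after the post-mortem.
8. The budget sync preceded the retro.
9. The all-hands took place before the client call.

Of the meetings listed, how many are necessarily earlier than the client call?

Directly stated before the client call: the all-hands, the budget sync, and the demo.
The post-mortem reaches the client call via the post-mortem → the all-hands → the client call.
That's the all-hands, the budget sync, the demo, and the post-mortem — 4 in all.

4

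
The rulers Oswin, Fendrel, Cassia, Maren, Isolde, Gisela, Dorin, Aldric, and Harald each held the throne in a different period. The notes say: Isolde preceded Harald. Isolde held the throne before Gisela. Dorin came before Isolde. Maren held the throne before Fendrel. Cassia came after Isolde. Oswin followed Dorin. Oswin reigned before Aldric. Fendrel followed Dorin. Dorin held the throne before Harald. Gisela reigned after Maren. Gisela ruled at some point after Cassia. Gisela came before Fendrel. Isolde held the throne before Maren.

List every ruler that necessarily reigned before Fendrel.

Directly stated before Fendrel: Dorin, Gisela, and Maren.
Cassia reaches Fendrel via Cassia → Gisela → Fendrel.
Isolde reaches Fendrel via Isolde → Gisela → Fendrel.
No chain forces Harald (or any of the others) ahead of Fendrel.

Cassia, Dorin, Gisela, Isolde, Maren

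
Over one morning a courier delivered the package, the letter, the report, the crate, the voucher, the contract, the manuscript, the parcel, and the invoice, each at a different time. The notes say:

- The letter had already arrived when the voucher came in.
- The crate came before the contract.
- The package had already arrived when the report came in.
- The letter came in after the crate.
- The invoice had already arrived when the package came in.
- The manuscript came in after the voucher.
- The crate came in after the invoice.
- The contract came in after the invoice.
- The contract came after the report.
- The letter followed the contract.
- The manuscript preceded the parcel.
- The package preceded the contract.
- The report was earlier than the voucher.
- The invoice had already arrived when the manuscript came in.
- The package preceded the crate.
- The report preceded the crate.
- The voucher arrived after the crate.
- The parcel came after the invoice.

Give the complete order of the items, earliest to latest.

the invoice, the package, the report, the crate, the contract, the letter, the voucher, the manuscript, the parcel

The constraints fix every adjacent pair, so only one ordering works:
the invoice → the package → the report → the crate → the contract → the letter → the voucher → the manuscript → the parcel.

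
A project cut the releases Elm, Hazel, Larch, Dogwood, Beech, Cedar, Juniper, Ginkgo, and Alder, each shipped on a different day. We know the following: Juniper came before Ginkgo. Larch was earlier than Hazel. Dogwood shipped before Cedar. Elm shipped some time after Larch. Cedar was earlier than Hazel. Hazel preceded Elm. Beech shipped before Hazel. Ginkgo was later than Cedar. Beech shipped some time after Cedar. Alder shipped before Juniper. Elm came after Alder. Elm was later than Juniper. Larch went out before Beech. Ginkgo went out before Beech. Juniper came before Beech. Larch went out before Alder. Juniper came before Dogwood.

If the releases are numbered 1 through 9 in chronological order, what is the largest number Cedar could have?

Cedar must come before Beech, Elm, Ginkgo, and Hazel — 4 releases forced after it.
Everything else can be placed before Cedar in some valid order, so Cedar can sit as late as position 9 − 4 = 5.

5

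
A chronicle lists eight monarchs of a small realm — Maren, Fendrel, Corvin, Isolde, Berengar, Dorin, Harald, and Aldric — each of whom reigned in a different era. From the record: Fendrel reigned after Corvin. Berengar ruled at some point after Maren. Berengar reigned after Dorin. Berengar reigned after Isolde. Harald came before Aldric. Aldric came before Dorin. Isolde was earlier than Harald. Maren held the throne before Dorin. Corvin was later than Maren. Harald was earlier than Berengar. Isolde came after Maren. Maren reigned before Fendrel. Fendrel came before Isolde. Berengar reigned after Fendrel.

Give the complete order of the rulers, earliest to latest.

Maren, Corvin, Fendrel, Isolde, Harald, Aldric, Dorin, Berengar

The constraints fix every adjacent pair, so only one ordering works:
Maren → Corvin → Fendrel → Isolde → Harald → Aldric → Dorin → Berengar.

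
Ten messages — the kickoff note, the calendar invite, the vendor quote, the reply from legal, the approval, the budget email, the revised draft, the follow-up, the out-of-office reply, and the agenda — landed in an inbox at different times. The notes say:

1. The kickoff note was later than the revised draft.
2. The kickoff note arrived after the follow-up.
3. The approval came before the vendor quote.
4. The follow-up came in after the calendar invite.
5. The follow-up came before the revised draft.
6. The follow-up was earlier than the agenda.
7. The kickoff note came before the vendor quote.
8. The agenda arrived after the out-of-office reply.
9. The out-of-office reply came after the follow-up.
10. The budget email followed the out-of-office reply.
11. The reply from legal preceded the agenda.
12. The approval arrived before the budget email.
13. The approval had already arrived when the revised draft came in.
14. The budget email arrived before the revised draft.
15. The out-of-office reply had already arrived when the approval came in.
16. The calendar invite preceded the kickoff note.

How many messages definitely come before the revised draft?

Directly stated before the revised draft: the approval, the budget email, and the follow-up.
The calendar invite reaches the revised draft via the calendar invite → the follow-up → the revised draft.
The out-of-office reply reaches the revised draft via the out-of-office reply → the budget email → the revised draft.
That's the approval, the budget email, the calendar invite, the follow-up, and the out-of-office reply — 5 in all.

5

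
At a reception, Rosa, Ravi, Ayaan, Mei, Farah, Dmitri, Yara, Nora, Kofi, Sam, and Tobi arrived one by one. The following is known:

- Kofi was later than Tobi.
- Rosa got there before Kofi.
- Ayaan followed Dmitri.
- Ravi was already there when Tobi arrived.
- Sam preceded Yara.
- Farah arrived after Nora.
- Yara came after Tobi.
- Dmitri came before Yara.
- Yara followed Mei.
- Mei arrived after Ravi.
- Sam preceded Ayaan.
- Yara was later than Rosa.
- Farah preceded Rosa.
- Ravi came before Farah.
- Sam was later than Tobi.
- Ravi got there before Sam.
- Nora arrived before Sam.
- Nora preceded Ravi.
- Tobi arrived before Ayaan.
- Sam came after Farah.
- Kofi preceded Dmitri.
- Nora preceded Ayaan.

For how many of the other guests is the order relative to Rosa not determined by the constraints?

Forced before Rosa: Farah, Nora, and Ravi; forced after Rosa: Ayaan, Dmitri, Kofi, and Yara.
That leaves Mei, Sam, and Tobi with no forced order relative to Rosa — 3.

3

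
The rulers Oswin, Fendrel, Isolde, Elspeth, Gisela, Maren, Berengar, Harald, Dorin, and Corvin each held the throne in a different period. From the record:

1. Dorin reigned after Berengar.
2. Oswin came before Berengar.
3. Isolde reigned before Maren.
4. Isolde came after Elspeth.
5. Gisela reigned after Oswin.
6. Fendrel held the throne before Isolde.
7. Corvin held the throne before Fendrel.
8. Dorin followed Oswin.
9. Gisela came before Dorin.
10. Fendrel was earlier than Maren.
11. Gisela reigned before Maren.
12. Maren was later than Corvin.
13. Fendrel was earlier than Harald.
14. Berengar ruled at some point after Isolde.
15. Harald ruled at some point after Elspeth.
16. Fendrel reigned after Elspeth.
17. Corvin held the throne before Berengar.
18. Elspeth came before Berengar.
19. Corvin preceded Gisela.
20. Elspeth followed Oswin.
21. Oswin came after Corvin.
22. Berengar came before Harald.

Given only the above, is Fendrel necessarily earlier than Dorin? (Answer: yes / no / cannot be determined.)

Chain the constraints: Fendrel → Isolde → Berengar → Dorin. Each link is directly stated, so Fendrel comes before Dorin.

yes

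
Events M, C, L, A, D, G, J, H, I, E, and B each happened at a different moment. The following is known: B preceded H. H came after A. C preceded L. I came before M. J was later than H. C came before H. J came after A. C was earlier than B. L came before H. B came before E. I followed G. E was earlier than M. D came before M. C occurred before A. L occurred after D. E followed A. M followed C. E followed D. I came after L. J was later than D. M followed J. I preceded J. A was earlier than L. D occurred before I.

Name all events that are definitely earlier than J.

A, B, C, D, G, H, I, L

Directly stated before J: A, D, H, and I.
B reaches J via B → H → J.
C reaches J via C → A → J.
G reaches J via G → I → J.
Likewise L reaches J by chaining the stated constraints.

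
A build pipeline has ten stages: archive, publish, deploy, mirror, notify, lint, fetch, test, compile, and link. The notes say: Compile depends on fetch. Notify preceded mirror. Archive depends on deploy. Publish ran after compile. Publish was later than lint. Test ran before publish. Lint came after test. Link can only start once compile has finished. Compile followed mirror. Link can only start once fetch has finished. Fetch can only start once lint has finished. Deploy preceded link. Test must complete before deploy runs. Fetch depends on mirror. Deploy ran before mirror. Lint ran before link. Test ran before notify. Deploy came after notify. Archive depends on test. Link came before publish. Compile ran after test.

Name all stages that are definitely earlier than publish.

Directly stated before publish: compile, link, lint, and test.
Deploy reaches publish via deploy → link → publish.
Fetch reaches publish via fetch → link → publish.
Mirror reaches publish via mirror → compile → publish.
Likewise notify reaches publish by chaining the stated constraints.
No chain forces archive ahead of publish.

compile, deploy, fetch, link, lint, mirror, notify, test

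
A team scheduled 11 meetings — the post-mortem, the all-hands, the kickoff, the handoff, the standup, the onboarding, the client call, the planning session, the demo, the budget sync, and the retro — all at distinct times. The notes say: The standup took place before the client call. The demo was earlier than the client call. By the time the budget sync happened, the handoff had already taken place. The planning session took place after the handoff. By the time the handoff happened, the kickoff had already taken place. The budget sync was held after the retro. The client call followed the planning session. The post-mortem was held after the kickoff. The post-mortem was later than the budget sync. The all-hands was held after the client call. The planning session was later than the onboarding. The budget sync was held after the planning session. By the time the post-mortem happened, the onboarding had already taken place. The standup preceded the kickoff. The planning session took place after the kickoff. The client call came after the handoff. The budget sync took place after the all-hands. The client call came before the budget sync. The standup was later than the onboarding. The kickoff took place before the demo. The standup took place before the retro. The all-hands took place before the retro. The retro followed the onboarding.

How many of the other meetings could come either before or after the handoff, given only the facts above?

1

Forced before the handoff: the kickoff, the onboarding, and the standup; forced after the handoff: the all-hands, the budget sync, the client call, the planning session, the post-mortem, and the retro.
That leaves the demo with no forced order relative to the handoff — 1.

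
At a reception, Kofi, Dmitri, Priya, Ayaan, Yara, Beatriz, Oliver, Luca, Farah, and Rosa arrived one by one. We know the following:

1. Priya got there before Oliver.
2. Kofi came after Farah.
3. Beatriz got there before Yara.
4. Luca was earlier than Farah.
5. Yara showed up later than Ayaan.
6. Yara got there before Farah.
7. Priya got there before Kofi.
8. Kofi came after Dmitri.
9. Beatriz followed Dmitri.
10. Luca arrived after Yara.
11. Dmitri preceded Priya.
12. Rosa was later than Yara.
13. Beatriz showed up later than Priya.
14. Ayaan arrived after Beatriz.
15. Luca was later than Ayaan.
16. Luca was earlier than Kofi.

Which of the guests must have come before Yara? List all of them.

Ayaan, Beatriz, Dmitri, Priya

Directly stated before Yara: Ayaan and Beatriz.
Dmitri reaches Yara via Dmitri → Beatriz → Yara.
Priya reaches Yara via Priya → Beatriz → Yara.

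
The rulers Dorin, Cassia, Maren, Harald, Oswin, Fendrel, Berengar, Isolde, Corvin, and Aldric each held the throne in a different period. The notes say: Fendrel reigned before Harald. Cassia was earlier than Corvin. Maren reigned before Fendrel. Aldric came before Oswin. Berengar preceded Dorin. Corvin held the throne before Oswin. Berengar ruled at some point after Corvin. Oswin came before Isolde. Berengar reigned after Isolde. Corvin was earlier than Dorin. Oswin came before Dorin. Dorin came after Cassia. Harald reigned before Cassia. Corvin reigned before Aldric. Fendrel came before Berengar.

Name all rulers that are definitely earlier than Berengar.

Directly stated before Berengar: Corvin, Fendrel, and Isolde.
Aldric reaches Berengar via Aldric → Oswin → Isolde → Berengar.
Cassia reaches Berengar via Cassia → Corvin → Berengar.
Harald reaches Berengar via Harald → Cassia → Corvin → Berengar.
Likewise Maren and Oswin each reach Berengar by chaining the stated constraints.

Aldric, Cassia, Corvin, Fendrel, Harald, Isolde, Maren, Oswin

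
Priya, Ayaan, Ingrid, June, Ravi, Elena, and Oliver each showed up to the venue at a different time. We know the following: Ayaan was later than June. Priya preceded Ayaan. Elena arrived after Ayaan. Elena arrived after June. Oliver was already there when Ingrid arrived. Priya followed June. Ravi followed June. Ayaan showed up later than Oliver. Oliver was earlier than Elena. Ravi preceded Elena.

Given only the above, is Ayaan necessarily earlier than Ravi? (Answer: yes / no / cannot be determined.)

No chain of stated constraints runs from Ayaan to Ravi, and none runs from Ravi to Ayaan either.
So the relative order of Ayaan and Ravi is not fixed by the given facts.

cannot be determined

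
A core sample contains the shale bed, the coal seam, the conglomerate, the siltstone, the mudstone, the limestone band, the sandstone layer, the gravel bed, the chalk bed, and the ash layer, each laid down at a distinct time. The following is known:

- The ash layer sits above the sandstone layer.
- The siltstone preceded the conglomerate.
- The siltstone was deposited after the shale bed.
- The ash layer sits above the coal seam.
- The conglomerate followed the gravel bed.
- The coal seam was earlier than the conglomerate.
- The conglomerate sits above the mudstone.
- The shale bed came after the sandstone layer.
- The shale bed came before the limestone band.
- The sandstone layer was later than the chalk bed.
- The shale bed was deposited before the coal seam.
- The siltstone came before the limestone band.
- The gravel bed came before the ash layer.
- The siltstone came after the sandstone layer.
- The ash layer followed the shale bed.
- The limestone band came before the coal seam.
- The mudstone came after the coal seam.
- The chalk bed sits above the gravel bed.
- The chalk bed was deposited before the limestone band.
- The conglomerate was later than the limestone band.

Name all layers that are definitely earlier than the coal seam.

the chalk bed, the gravel bed, the limestone band, the sandstone layer, the shale bed, the siltstone

Directly stated before the coal seam: the limestone band and the shale bed.
The chalk bed reaches the coal seam via the chalk bed → the limestone band → the coal seam.
The gravel bed reaches the coal seam via the gravel bed → the chalk bed → the limestone band → the coal seam.
The sandstone layer reaches the coal seam via the sandstone layer → the shale bed → the coal seam.
Likewise the siltstone reaches the coal seam by chaining the stated constraints.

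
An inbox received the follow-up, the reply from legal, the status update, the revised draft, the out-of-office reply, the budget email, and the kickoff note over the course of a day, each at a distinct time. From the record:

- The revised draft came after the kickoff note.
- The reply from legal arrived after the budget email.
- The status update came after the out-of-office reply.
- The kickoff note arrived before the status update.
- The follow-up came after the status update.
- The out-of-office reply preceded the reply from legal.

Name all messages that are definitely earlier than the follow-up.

Directly stated before the follow-up: the status update.
The kickoff note reaches the follow-up via the kickoff note → the status update → the follow-up.
The out-of-office reply reaches the follow-up via the out-of-office reply → the status update → the follow-up.

the kickoff note, the out-of-office reply, the status update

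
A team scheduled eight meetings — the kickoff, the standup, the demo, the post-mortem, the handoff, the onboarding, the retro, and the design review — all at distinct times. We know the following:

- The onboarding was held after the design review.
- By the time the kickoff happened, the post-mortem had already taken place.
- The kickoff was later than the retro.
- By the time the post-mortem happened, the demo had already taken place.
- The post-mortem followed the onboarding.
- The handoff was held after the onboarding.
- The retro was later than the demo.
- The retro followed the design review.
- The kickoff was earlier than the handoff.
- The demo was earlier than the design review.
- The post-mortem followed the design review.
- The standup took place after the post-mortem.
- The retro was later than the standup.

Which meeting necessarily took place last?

the handoff

Every other meeting has a chain of constraints placing it before the handoff, so the handoff is last.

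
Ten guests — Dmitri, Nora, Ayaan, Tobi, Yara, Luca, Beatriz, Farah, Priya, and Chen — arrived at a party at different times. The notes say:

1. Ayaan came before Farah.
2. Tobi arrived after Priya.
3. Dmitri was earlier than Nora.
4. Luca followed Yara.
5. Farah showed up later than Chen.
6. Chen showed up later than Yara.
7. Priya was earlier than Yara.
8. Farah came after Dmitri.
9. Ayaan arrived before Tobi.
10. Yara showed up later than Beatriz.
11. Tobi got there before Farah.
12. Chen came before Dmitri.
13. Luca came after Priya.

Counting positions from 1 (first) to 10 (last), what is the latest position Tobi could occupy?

9

Tobi must come before Farah — 1 guest forced after them.
Everything else can be placed before Tobi in some valid order, so Tobi can sit as late as position 10 − 1 = 9.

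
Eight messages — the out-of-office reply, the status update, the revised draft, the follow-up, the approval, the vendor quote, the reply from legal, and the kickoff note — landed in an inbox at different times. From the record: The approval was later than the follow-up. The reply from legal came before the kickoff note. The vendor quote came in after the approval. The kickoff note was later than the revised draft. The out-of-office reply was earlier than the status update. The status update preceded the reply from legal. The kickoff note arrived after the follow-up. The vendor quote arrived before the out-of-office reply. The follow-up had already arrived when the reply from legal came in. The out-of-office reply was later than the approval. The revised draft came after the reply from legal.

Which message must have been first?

The follow-up has a chain of constraints placing it before every other message, so the follow-up must be first.

the follow-up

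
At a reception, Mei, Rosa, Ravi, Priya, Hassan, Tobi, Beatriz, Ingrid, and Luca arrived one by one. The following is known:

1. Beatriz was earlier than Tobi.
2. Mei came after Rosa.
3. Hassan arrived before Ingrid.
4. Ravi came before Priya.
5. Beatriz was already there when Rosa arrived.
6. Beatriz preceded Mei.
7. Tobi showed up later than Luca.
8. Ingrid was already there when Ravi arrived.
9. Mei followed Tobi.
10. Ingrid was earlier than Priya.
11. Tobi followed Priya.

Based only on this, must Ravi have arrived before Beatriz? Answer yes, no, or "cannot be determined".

cannot be determined

No chain of stated constraints runs from Ravi to Beatriz, and none runs from Beatriz to Ravi either.
So the relative order of Ravi and Beatriz is not fixed by the given facts.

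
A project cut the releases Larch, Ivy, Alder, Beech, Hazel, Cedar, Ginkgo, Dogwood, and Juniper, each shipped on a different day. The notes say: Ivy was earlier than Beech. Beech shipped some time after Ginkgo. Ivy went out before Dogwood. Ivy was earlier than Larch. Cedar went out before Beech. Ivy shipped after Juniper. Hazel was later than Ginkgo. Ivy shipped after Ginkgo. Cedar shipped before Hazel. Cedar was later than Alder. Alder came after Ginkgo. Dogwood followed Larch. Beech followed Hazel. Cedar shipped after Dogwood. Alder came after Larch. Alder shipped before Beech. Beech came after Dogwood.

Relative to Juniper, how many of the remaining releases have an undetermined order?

Forced after Juniper: Alder, Beech, Cedar, Dogwood, Hazel, Ivy, and Larch.
That leaves Ginkgo with no forced order relative to Juniper — 1.

1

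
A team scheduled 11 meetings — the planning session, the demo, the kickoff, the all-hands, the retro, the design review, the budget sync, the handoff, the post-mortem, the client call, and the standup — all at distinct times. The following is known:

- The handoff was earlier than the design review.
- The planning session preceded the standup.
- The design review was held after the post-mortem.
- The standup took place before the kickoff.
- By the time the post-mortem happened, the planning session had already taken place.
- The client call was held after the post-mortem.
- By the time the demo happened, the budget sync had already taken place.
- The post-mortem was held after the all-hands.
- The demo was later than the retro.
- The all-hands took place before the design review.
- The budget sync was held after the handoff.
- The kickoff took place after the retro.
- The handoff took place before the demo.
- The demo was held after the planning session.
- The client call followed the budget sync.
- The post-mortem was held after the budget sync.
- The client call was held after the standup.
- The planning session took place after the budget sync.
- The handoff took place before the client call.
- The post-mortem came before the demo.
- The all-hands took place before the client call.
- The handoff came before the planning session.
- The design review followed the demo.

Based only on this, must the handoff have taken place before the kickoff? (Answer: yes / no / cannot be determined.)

Chain the constraints: the handoff → the planning session → the standup → the kickoff. Each link is directly stated, so the handoff comes before the kickoff.

yes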